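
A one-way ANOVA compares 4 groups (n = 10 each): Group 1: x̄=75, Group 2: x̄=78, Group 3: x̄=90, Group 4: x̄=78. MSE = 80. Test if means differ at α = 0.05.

Grand mean = 80.25. SS_between = 1327.5, MS_between = 442.5. F = 5.531, F_crit ≈ 2.866. Reject H₀.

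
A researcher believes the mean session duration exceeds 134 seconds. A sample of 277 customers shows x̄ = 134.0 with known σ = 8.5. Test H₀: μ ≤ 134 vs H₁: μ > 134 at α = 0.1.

z = 0.0. Critical value: 1.28. Fail to reject H₀.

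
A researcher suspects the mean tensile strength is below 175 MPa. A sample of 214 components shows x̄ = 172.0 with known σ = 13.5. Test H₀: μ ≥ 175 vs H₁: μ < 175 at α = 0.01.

z = -3.251. Critical value: -2.33. Reject H₀.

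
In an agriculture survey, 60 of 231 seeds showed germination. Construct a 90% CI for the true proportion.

p̂ = 0.26. CI = p̂ ± z*√(p̂(1-p̂)/n) = (0.212, 0.307)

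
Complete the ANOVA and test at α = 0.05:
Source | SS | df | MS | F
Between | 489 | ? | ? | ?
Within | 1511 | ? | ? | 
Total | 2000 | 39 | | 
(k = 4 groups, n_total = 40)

df_between = 3, df_within = 36. MS_between = 163.0, MS_within = 41.97. F = 3.884, F_crit ≈ 2.866. Reject H₀.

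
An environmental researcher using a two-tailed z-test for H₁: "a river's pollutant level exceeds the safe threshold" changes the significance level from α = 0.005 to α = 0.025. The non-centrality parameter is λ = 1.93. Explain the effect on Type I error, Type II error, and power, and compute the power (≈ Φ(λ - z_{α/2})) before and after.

Increasing α from 0.005 to 0.025:
• Type I error rate increases (α is the Type I rate by definition).
• Critical value moves from z_{α/2} = 2.807 to 2.241, so power = Φ(λ - z_{α/2}) goes from Φ(1.93 - 2.807) = 0.19 to Φ(1.93 - 2.241) = 0.378.
• Type II error rate β = 1 - power therefore decreases (0.81 → 0.622).
Appropriate when false negatives are costly — here, allowing unsafe pollution to continue.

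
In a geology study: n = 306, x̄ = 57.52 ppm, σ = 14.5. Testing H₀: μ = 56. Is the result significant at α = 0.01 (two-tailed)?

z = (57.52 - 56)/(14.5/√306) = 1.834. Since |z| ≤ 2.576, not significant at α = 0.01.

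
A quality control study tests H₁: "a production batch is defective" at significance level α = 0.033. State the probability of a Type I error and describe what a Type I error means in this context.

P(Type I error) = α = 0.033. A Type I error is rejecting H₀ when H₀ is actually true (false positive) — here, concluding that a production batch is defective when in fact this is not the case. Consequence: scrapping a good batch — wasted material and cost for no reason.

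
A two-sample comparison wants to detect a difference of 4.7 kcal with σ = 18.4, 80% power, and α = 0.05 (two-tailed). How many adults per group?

n per group = 2(z_α/2 + z_β)²σ²/d² = 2×(1.96 + 0.84)²×18.4²/4.7² = 240.3 → n = 241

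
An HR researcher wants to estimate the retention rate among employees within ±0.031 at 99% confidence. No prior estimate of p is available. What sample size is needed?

Conservative approach: use p = 0.5 (maximizes p(1-p) = 0.25). n = z²(0.25)/E² = 2.576²×0.25/0.031² = 1726.3 → n = 1727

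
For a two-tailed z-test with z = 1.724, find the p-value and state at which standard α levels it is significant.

p = 2·P(Z > |1.724|) = 2·(1 - Φ(1.724)) ≈ 0.0847. Significant at α = 0.1.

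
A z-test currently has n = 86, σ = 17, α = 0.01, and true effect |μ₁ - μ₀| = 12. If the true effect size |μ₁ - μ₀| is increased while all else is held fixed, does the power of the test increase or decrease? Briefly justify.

Power increases: a larger true effect increases the non-centrality λ = |μ₁ - μ₀|/(σ/√n).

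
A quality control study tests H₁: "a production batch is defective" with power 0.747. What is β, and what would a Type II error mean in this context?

β = 1 - power = 1 - 0.747 = 0.253. A Type II error is failing to reject H₀ when H₀ is false (false negative) — here, failing to conclude that a production batch is defective when in fact it is true. Consequence: shipping a defective batch — faulty products reach customers.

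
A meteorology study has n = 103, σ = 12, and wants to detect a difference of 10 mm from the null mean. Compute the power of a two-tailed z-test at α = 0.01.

SE = σ/√n = 12/√103 = 1.182. Non-centrality λ = d/SE = 10/1.182 = 8.457. Power ≈ Φ(λ - z_{α/2}) = Φ(8.457 - 2.576) = Φ(5.881) = 1.0.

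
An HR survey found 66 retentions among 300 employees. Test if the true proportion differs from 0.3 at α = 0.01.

p̂ = 0.22, p₀ = 0.3. z = (p̂ - p₀)/√(p₀(1-p₀)/n) = -3.024. Critical: ±2.576. Reject H₀.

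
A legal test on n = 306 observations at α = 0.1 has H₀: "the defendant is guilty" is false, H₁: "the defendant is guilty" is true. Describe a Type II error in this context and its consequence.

Type II error: failing to reject H₀ when it is false — concluding that the defendant is guilty is not supported when in fact it is. Consequence: acquitting a guilty person.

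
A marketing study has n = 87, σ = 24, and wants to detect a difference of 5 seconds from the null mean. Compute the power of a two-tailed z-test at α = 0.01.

SE = σ/√n = 24/√87 = 2.573. Non-centrality λ = d/SE = 5/2.573 = 1.943. Power ≈ Φ(λ - z_{α/2}) = Φ(1.943 - 2.576) = Φ(-0.633) = 0.263.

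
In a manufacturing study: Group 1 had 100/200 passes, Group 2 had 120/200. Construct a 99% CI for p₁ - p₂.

p̂₁ = 0.5, p̂₂ = 0.6. Difference = -0.1. CI = (-0.228, 0.028)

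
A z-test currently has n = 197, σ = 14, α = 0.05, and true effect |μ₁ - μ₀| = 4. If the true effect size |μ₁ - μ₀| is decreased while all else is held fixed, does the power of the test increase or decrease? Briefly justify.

Power decreases: a smaller true effect decreases the non-centrality λ = |μ₁ - μ₀|/(σ/√n).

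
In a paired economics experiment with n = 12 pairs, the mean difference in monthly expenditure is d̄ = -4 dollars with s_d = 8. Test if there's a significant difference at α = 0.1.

t = d̄/(s_d/√n) = -4/(8/√12) = -1.732. df = 11, critical t = ±1.796. Fail to reject H₀.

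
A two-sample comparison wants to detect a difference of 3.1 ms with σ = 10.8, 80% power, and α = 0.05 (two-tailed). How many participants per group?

n per group = 2(z_α/2 + z_β)²σ²/d² = 2×(1.96 + 0.84)²×10.8²/3.1² = 190.3 → n = 191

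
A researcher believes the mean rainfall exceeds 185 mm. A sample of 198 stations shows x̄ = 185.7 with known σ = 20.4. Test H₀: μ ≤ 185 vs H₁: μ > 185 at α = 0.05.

z = 0.483. Critical value: 1.645. Fail to reject H₀.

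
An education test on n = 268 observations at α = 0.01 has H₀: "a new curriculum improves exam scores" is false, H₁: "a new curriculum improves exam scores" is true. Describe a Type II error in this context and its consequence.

Type II error: failing to reject H₀ when it is false — concluding that a new curriculum improves exam scores is not supported when in fact it is. Consequence: keeping the old curriculum when the new one would have helped students.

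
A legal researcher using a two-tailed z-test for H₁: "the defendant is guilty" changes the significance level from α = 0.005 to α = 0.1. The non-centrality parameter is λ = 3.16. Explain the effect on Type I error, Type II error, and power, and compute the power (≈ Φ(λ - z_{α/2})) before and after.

Increasing α from 0.005 to 0.1:
• Type I error rate increases (α is the Type I rate by definition).
• Critical value moves from z_{α/2} = 2.807 to 1.645, so power = Φ(λ - z_{α/2}) goes from Φ(3.16 - 2.807) = 0.638 to Φ(3.16 - 1.645) = 0.935.
• Type II error rate β = 1 - power therefore decreases (0.362 → 0.065).
Appropriate when false negatives are costly — here, acquitting a guilty person.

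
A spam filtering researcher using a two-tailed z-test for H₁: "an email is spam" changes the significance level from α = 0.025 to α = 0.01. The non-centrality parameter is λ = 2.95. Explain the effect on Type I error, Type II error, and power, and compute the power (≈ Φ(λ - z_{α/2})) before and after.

Decreasing α from 0.025 to 0.01:
• Type I error rate decreases (α is the Type I rate by definition).
• Critical value moves from z_{α/2} = 2.241 to 2.576, so power = Φ(λ - z_{α/2}) goes from Φ(2.95 - 2.241) = 0.761 to Φ(2.95 - 2.576) = 0.646.
• Type II error rate β = 1 - power therefore increases (0.239 → 0.354).
Appropriate when false positives are costly — here, a legitimate email is sent to the spam folder and the user misses it.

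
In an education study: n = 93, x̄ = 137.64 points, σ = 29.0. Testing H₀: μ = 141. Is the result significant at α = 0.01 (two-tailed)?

z = (137.64 - 141)/(29.0/√93) = -1.117. Since |z| ≤ 2.576, not significant at α = 0.01.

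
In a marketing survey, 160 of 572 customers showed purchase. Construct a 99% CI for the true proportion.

p̂ = 0.28. CI = p̂ ± z*√(p̂(1-p̂)/n) = (0.231, 0.328)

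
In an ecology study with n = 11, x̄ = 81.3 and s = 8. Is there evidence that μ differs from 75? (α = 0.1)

t = (x̄ - μ₀)/(s/√n) = (81.3 - 75)/(8/√11) = 2.612. df = 10, critical t = ±1.812. Reject H₀.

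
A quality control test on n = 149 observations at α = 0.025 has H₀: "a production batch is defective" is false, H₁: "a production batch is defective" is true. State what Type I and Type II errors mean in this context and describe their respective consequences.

Type I (false positive): concluding that a production batch is defective when it is not — scrapping a good batch — wasted material and cost for no reason. Type II (false negative): failing to conclude that a production batch is defective when it is — shipping a defective batch — faulty products reach customers. Which is costlier depends on domain priorities and is a judgement call rather than a statistical fact.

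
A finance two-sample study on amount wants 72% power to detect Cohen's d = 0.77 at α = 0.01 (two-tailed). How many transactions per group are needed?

z_{α/2} = 2.576, z_β = Φ⁻¹(0.72) = 0.583. For medium effect (d = 0.77): n per group = 2(z_{α/2} + z_β)²/d² = 2(2.576 + 0.583)²/0.77² = 33.7 → 34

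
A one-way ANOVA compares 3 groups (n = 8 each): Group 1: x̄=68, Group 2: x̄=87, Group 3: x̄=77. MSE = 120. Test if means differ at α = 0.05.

Grand mean = 77.33. SS_between = 1445.33, MS_between = 722.67. F = 6.022, F_crit ≈ 3.467. Reject H₀.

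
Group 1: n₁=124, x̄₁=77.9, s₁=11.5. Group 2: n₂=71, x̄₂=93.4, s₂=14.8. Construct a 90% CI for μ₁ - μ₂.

Difference = -15.5. SE = √(11.5²/124 + 14.8²/71) = 2.038. CI = (-18.85, -12.15)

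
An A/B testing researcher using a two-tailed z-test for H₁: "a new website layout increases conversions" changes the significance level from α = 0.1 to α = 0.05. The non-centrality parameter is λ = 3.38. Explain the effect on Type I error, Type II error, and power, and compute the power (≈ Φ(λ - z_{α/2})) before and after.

Decreasing α from 0.1 to 0.05:
• Type I error rate decreases (α is the Type I rate by definition).
• Critical value moves from z_{α/2} = 1.645 to 1.96, so power = Φ(λ - z_{α/2}) goes from Φ(3.38 - 1.645) = 0.959 to Φ(3.38 - 1.96) = 0.922.
• Type II error rate β = 1 - power therefore increases (0.041 → 0.078).
Appropriate when false positives are costly — here, rolling out a layout that doesn't actually help — wasted engineering effort.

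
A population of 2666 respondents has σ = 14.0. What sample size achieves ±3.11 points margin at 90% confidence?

Without FPC: n₀ = (1.645×14.0/3.11)² = 54.836. With FPC: n = n₀N/(n₀+N-1) = 53.8 → n = 54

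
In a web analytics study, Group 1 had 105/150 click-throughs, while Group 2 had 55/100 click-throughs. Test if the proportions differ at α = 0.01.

p̂₁ = 0.7, p̂₂ = 0.55, pooled p̂ = 0.64. z = 2.421. Critical: ±2.576. Fail to reject H₀.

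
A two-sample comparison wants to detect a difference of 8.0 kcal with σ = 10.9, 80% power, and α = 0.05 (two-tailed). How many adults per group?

n per group = 2(z_α/2 + z_β)²σ²/d² = 2×(1.96 + 0.84)²×10.9²/8.0² = 29.1 → n = 30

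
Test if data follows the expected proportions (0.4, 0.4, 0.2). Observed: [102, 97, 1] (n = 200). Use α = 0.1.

Expected: [80.0, 80.0, 40.0]. χ² = 47.688. df = 2, critical = 4.605. Reject H₀.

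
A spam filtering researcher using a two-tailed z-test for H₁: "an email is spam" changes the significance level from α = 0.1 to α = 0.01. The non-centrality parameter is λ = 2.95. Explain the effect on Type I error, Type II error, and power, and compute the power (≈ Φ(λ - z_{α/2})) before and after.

Decreasing α from 0.1 to 0.01:
• Type I error rate decreases (α is the Type I rate by definition).
• Critical value moves from z_{α/2} = 1.645 to 2.576, so power = Φ(λ - z_{α/2}) goes from Φ(2.95 - 1.645) = 0.904 to Φ(2.95 - 2.576) = 0.646.
• Type II error rate β = 1 - power therefore increases (0.096 → 0.354).
Appropriate when false positives are costly — here, a legitimate email is sent to the spam folder and the user misses it.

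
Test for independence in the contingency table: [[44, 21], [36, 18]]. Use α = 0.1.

χ² = 0.014. df = 1, critical = 2.706. Fail to reject H₀. No evidence of dependence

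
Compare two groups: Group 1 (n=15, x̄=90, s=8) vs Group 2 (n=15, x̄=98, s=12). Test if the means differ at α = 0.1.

Pooled sp = 10.2. t = -2.148, df = 28. Critical t = ±1.701. Reject H₀.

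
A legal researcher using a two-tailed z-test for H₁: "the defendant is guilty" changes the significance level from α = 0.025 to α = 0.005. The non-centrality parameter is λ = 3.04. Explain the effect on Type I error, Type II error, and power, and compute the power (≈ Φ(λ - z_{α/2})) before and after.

Decreasing α from 0.025 to 0.005:
• Type I error rate decreases (α is the Type I rate by definition).
• Critical value moves from z_{α/2} = 2.241 to 2.807, so power = Φ(λ - z_{α/2}) goes from Φ(3.04 - 2.241) = 0.788 to Φ(3.04 - 2.807) = 0.592.
• Type II error rate β = 1 - power therefore increases (0.212 → 0.408).
Appropriate when false positives are costly — here, convicting an innocent person.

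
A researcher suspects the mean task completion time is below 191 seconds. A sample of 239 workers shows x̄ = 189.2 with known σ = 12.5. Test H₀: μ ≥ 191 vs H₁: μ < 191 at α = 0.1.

z = -2.226. Critical value: -1.28. Reject H₀.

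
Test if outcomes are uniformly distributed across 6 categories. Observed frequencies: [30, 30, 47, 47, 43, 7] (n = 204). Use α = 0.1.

Expected = 34 each. χ² = Σ(O-E)²/E = 34.706. df = 5, critical value = 9.236. Reject H₀.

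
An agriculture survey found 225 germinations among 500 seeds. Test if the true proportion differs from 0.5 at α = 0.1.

p̂ = 0.45, p₀ = 0.5. z = (p̂ - p₀)/√(p₀(1-p₀)/n) = -2.236. Critical: ±1.645. Reject H₀.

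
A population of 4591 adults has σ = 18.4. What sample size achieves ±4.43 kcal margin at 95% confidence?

Without FPC: n₀ = (1.96×18.4/4.43)² = 66.274. With FPC: n = n₀N/(n₀+N-1) = 65.3 → n = 66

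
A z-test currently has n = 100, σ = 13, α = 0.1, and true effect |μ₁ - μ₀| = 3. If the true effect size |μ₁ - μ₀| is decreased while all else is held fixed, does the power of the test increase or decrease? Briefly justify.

Power decreases: a smaller true effect decreases the non-centrality λ = |μ₁ - μ₀|/(σ/√n).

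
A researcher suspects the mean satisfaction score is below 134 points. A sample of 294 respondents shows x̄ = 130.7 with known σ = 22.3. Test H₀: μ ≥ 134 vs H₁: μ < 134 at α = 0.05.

z = -2.537. Critical value: -1.645. Reject H₀.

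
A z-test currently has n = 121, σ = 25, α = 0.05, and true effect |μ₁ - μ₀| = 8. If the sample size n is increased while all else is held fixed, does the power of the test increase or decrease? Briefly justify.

Power increases: a larger n shrinks the standard error σ/√n, moving the sampling distribution under H₁ further from the critical value.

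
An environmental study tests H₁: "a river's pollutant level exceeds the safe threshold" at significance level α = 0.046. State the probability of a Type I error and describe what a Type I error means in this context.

P(Type I error) = α = 0.046. A Type I error is rejecting H₀ when H₀ is actually true (false positive) — here, concluding that a river's pollutant level exceeds the safe threshold when in fact this is not the case. Consequence: shutting down a compliant factory unnecessarily.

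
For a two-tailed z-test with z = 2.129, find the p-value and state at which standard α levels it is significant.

p = 2·P(Z > |2.129|) = 2·(1 - Φ(2.129)) ≈ 0.0333. Significant at α = 0.1; Significant at α = 0.05.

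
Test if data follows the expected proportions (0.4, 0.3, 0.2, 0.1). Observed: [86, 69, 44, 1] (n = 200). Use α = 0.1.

Expected: [80.0, 60.0, 40.0, 20.0]. χ² = 20.25. df = 3, critical = 6.251. Reject H₀.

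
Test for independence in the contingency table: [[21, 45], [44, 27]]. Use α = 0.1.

χ² = 12.473. df = 1, critical = 2.706. Reject H₀. Variables are dependent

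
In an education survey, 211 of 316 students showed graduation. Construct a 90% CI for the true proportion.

p̂ = 0.668. CI = p̂ ± z*√(p̂(1-p̂)/n) = (0.624, 0.711)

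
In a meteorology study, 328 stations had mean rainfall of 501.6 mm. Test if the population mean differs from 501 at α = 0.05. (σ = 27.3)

z = (x̄ - μ₀)/(σ/√n) = (501.6 - 501)/(27.3/√328) = 0.398. Critical value: ±1.96. Since |0.398| ≤ 1.96, Fail to reject H₀.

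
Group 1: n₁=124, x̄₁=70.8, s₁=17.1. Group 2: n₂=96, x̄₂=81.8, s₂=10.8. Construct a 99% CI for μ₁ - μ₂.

Difference = -11.0. SE = √(17.1²/124 + 10.8²/96) = 1.89. CI = (-15.87, -6.13)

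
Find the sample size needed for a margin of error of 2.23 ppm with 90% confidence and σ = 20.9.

n = (z*σ/E)² = (1.645×20.9/2.23)² = 237.7 → n = 238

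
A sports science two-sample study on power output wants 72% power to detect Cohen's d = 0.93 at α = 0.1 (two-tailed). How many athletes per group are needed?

z_{α/2} = 1.645, z_β = Φ⁻¹(0.72) = 0.583. For large effect (d = 0.93): n per group = 2(z_{α/2} + z_β)²/d² = 2(1.645 + 0.583)²/0.93² = 11.5 → 12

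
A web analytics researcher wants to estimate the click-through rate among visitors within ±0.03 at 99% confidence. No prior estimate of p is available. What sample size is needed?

Conservative approach: use p = 0.5 (maximizes p(1-p) = 0.25). n = z²(0.25)/E² = 2.576²×0.25/0.03² = 1843.3 → n = 1844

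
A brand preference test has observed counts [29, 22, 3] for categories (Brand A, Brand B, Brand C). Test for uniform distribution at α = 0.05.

Expected = 18 each. χ² = Σ(O-E)²/E = 20.111. df = 2, critical value = 5.991. Reject H₀.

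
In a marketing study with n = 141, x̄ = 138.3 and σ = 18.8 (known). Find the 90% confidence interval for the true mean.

CI = x̄ ± z*(σ/√n) = 138.3 ± 1.645(18.8/√141) = 138.3 ± 2.6 = (135.7, 140.9)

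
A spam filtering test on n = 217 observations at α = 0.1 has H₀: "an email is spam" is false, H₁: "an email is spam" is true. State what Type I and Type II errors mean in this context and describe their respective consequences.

Type I (false positive): concluding that an email is spam when it is not — a legitimate email is sent to the spam folder and the user misses it. Type II (false negative): failing to conclude that an email is spam when it is — a spam email lands in the inbox. Which is costlier depends on domain priorities and is a judgement call rather than a statistical fact.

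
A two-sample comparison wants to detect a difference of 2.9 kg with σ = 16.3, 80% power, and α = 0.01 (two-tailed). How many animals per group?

n per group = 2(z_α/2 + z_β)²σ²/d² = 2×(2.576 + 0.84)²×16.3²/2.9² = 737.3 → n = 738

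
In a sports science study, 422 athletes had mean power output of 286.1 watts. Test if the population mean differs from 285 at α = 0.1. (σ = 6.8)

z = (x̄ - μ₀)/(σ/√n) = (286.1 - 285)/(6.8/√422) = 3.323. Critical value: ±1.645. Since |3.323| > 1.645, Reject H₀.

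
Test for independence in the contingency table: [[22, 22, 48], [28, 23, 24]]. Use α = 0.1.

χ² = 7.085. df = 2, critical = 4.605. Reject H₀. Variables are dependent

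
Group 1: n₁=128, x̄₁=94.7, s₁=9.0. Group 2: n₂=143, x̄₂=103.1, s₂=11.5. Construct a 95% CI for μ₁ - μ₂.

Difference = -8.4. SE = √(9.0²/128 + 11.5²/143) = 1.248. CI = (-10.85, -5.95)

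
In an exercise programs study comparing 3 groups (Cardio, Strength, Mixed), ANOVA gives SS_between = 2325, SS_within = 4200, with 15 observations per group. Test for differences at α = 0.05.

df_between = 2, df_within = 42. F = MS_between/MS_within = 1162.5/100.0 = 11.625. F_crit ≈ 3.22. Reject H₀. At least one mean differs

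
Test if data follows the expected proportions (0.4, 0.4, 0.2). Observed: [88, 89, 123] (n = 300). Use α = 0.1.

Expected: [120.0, 120.0, 60.0]. χ² = 82.692. df = 2, critical = 4.605. Reject H₀.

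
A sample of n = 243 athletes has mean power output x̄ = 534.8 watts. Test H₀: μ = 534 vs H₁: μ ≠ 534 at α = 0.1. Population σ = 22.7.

z = (x̄ - μ₀)/(σ/√n) = (534.8 - 534)/(22.7/√243) = 0.549. Critical value: ±1.645. Since |0.549| ≤ 1.645, Fail to reject H₀.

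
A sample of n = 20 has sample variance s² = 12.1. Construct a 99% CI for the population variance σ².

df = 19. χ²_{0.005} = 38.582, χ²_{0.995} = 6.844. CI for σ² = ((n-1)s²/χ²_{α/2}, (n-1)s²/χ²_{1-α/2}) = (19·12.1/38.582, 19·12.1/6.844) = (5.96, 33.59)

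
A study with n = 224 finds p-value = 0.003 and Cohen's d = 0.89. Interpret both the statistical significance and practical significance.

Statistically significant (p = 0.003 < 0.05). Cohen's d = 0.89 indicates a large effect size. Both statistical and practical significance should be considered.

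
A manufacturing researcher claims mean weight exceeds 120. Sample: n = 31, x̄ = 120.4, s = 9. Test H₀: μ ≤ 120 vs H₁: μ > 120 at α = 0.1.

t = (120.4 - 120)/(9/√31) = 0.247, df = 30. Critical t = 1.31. Fail to reject H₀.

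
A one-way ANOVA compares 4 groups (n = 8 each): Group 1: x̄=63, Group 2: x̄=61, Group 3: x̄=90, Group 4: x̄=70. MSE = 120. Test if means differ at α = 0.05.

Grand mean = 71.0. SS_between = 4208.0, MS_between = 1402.67. F = 11.689, F_crit ≈ 2.947. Reject H₀.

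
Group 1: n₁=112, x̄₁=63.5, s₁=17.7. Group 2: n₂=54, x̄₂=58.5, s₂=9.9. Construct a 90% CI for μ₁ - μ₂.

Difference = 5.0. SE = √(17.7²/112 + 9.9²/54) = 2.148. CI = (1.47, 8.53)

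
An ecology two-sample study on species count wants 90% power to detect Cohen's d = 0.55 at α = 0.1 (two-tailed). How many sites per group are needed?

z_{α/2} = 1.645, z_β = Φ⁻¹(0.9) = 1.282. For medium effect (d = 0.55): n per group = 2(z_{α/2} + z_β)²/d² = 2(1.645 + 1.282)²/0.55² = 56.6 → 57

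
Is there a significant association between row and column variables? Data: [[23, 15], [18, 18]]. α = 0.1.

χ² = 0.829. df = 1, critical = 2.706. Fail to reject H₀. No evidence of dependence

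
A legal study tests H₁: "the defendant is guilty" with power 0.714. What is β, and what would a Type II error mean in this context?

β = 1 - power = 1 - 0.714 = 0.286. A Type II error is failing to reject H₀ when H₀ is false (false negative) — here, failing to conclude that the defendant is guilty when in fact it is true. Consequence: acquitting a guilty person.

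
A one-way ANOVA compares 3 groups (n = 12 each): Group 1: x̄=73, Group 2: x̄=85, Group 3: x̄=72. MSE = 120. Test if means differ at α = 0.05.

Grand mean = 76.67. SS_between = 1256.0, MS_between = 628.0. F = 5.233, F_crit ≈ 3.285. Reject H₀.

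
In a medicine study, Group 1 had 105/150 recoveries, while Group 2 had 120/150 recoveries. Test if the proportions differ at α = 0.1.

p̂₁ = 0.7, p̂₂ = 0.8, pooled p̂ = 0.75. z = -2.0. Critical: ±1.645. Reject H₀.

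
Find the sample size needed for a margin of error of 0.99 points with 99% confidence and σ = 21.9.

n = (z*σ/E)² = (2.576×21.9/0.99)² = 3247.2 → n = 3248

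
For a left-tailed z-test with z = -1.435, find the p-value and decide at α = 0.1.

p = P(Z < -1.435) = Φ(-1.435) ≈ 0.0756. Since p < 0.1, reject H₀ (significant) at α = 0.1.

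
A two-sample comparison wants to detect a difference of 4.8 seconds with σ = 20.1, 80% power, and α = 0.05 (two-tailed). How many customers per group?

n per group = 2(z_α/2 + z_β)²σ²/d² = 2×(1.96 + 0.84)²×20.1²/4.8² = 275.0 → n = 275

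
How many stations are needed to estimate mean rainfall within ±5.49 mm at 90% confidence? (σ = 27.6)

n = (z*σ/E)² = (1.645×27.6/5.49)² = 68.4 → n = 69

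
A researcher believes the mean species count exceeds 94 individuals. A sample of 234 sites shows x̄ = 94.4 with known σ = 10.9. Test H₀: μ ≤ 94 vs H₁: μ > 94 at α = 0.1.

z = 0.561. Critical value: 1.28. Fail to reject H₀.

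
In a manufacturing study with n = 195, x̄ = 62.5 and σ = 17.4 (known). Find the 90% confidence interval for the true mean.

CI = x̄ ± z*(σ/√n) = 62.5 ± 1.645(17.4/√195) = 62.5 ± 2.05 = (60.45, 64.55)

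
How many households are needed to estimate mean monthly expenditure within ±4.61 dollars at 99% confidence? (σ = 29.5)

n = (z*σ/E)² = (2.576×29.5/4.61)² = 271.7 → n = 272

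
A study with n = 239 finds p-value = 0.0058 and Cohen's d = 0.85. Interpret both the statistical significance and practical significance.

Statistically significant (p = 0.0058 < 0.05). Cohen's d = 0.85 indicates a large effect size. Both statistical and practical significance should be considered.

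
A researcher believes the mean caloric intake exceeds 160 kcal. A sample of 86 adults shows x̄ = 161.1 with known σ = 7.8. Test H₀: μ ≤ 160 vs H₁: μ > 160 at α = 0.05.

z = 1.308. Critical value: 1.645. Fail to reject H₀.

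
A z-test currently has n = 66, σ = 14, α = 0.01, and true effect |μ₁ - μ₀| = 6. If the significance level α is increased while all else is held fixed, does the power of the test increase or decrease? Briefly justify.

Power increases: a larger α lowers the critical value, so more of the H₁ sampling distribution falls in the rejection region.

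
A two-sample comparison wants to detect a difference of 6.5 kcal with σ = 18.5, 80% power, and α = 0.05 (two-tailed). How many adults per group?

n per group = 2(z_α/2 + z_β)²σ²/d² = 2×(1.96 + 0.84)²×18.5²/6.5² = 127.02 → n = 128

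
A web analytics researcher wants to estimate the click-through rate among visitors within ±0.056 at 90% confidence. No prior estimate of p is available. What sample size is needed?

Conservative approach: use p = 0.5 (maximizes p(1-p) = 0.25). n = z²(0.25)/E² = 1.645²×0.25/0.056² = 215.7 → n = 216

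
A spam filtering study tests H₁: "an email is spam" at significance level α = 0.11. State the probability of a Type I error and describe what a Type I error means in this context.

P(Type I error) = α = 0.11. A Type I error is rejecting H₀ when H₀ is actually true (false positive) — here, concluding that an email is spam when in fact this is not the case. Consequence: a legitimate email is sent to the spam folder and the user misses it.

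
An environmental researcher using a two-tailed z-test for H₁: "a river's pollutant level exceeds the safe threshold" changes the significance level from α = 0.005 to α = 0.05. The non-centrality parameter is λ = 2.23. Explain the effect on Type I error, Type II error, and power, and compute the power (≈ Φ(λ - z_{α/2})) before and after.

Increasing α from 0.005 to 0.05:
• Type I error rate increases (α is the Type I rate by definition).
• Critical value moves from z_{α/2} = 2.807 to 1.96, so power = Φ(λ - z_{α/2}) goes from Φ(2.23 - 2.807) = 0.282 to Φ(2.23 - 1.96) = 0.606.
• Type II error rate β = 1 - power therefore decreases (0.718 → 0.394).
Appropriate when false negatives are costly — here, allowing unsafe pollution to continue.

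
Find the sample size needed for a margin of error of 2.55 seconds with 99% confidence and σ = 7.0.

n = (z*σ/E)² = (2.576×7.0/2.55)² = 50.004 → n = 51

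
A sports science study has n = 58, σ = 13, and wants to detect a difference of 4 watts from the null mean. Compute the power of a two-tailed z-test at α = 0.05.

SE = σ/√n = 13/√58 = 1.707. Non-centrality λ = d/SE = 4/1.707 = 2.343. Power ≈ Φ(λ - z_{α/2}) = Φ(2.343 - 1.96) = Φ(0.383) = 0.649.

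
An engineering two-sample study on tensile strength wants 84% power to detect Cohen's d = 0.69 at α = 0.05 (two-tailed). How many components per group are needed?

z_{α/2} = 1.96, z_β = Φ⁻¹(0.84) = 0.994. For medium effect (d = 0.69): n per group = 2(z_{α/2} + z_β)²/d² = 2(1.96 + 0.994)²/0.69² = 36.7 → 37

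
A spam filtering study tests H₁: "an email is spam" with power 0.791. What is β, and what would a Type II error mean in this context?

β = 1 - power = 1 - 0.791 = 0.209. A Type II error is failing to reject H₀ when H₀ is false (false negative) — here, failing to conclude that an email is spam when in fact it is true. Consequence: a spam email lands in the inbox.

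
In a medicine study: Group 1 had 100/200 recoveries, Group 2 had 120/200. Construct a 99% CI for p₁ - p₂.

p̂₁ = 0.5, p̂₂ = 0.6. Difference = -0.1. CI = (-0.228, 0.028)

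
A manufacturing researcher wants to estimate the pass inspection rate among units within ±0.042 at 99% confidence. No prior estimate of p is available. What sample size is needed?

Conservative approach: use p = 0.5 (maximizes p(1-p) = 0.25). n = z²(0.25)/E² = 2.576²×0.25/0.042² = 940.4 → n = 941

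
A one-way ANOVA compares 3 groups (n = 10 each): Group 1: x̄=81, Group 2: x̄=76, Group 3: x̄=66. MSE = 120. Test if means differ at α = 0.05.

Grand mean = 74.33. SS_between = 1166.67, MS_between = 583.33. F = 4.861, F_crit ≈ 3.354. Reject H₀.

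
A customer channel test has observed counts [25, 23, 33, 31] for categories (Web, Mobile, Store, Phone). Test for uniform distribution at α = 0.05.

Expected = 28 each. χ² = Σ(O-E)²/E = 2.429. df = 3, critical value = 7.815. Fail to reject H₀.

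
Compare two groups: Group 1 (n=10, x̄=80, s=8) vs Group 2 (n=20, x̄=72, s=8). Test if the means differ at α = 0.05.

Pooled sp = 8.0. t = 2.582, df = 28. Critical t = ±2.048. Reject H₀.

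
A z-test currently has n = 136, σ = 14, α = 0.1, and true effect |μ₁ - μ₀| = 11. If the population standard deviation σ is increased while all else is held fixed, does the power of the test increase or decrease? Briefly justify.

Power decreases: a larger σ inflates the standard error σ/√n, pulling the sampling distribution under H₁ back toward the critical value.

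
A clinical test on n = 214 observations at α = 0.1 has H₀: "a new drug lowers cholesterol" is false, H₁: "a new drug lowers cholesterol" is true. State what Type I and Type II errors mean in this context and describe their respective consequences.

Type I (false positive): concluding that a new drug lowers cholesterol when it is not — approving an ineffective drug — patients take a useless medication and may skip effective alternatives. Type II (false negative): failing to conclude that a new drug lowers cholesterol when it is — shelving an effective drug — patients miss out on a treatment that would have helped. Which is costlier depends on domain priorities and is a judgement call rather than a statistical fact.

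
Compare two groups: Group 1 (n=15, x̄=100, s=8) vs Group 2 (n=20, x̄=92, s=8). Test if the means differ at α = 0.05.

Pooled sp = 8.0. t = 2.928, df = 33. Critical t = ±2.035. Reject H₀.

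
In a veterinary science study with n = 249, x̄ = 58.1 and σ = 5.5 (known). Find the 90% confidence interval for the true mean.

CI = x̄ ± z*(σ/√n) = 58.1 ± 1.645(5.5/√249) = 58.1 ± 0.57 = (57.53, 58.67)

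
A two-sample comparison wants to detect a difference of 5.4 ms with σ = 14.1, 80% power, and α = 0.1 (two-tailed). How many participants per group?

n per group = 2(z_α/2 + z_β)²σ²/d² = 2×(1.645 + 0.84)²×14.1²/5.4² = 84.2 → n = 85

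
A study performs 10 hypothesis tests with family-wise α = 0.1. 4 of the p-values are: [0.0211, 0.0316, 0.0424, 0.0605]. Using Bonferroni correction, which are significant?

Bonferroni α = 0.1/10 = 0.01. None of the given p-values are significant.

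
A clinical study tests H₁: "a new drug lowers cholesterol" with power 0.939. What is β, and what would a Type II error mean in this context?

β = 1 - power = 1 - 0.939 = 0.061. A Type II error is failing to reject H₀ when H₀ is false (false negative) — here, failing to conclude that a new drug lowers cholesterol when in fact it is true. Consequence: shelving an effective drug — patients miss out on a treatment that would have helped.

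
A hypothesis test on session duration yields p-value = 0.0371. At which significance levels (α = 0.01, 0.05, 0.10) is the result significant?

p = 0.0371. Significant at: α = 0.05, 0.1.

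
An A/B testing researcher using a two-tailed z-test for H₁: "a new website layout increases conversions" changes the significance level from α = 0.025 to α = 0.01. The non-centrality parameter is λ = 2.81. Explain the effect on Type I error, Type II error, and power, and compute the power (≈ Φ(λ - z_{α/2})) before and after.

Decreasing α from 0.025 to 0.01:
• Type I error rate decreases (α is the Type I rate by definition).
• Critical value moves from z_{α/2} = 2.241 to 2.576, so power = Φ(λ - z_{α/2}) goes from Φ(2.81 - 2.241) = 0.715 to Φ(2.81 - 2.576) = 0.593.
• Type II error rate β = 1 - power therefore increases (0.285 → 0.407).
Appropriate when false positives are costly — here, rolling out a layout that doesn't actually help — wasted engineering effort.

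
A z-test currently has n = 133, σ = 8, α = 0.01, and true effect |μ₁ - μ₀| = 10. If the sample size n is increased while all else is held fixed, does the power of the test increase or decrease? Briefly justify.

Power increases: a larger n shrinks the standard error σ/√n, moving the sampling distribution under H₁ further from the critical value.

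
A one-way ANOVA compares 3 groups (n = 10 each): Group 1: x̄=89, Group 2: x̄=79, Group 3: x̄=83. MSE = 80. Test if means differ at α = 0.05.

Grand mean = 83.67. SS_between = 506.67, MS_between = 253.33. F = 3.167, F_crit ≈ 3.354. Fail to reject H₀.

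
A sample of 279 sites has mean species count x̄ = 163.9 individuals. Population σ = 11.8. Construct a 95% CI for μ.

CI = x̄ ± z*(σ/√n) = 163.9 ± 1.96(11.8/√279) = 163.9 ± 1.38 = (162.52, 165.28)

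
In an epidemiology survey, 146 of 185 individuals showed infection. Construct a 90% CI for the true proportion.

p̂ = 0.789. CI = p̂ ± z*√(p̂(1-p̂)/n) = (0.74, 0.839)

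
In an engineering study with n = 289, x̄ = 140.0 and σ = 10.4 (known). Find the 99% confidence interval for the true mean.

CI = x̄ ± z*(σ/√n) = 140.0 ± 2.576(10.4/√289) = 140.0 ± 1.58 = (138.42, 141.58)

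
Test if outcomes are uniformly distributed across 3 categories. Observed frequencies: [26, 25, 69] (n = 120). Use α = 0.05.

Expected = 40 each. χ² = Σ(O-E)²/E = 31.55. df = 2, critical value = 5.991. Reject H₀.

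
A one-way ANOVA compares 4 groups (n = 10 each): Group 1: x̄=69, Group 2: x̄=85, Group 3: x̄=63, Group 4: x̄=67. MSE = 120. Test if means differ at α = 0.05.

Grand mean = 71.0. SS_between = 2800.0, MS_between = 933.33. F = 7.778, F_crit ≈ 2.866. Reject H₀.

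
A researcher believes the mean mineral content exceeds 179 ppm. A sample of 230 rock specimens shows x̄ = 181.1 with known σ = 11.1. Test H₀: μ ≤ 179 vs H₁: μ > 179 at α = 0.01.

z = 2.869. Critical value: 2.33. Reject H₀.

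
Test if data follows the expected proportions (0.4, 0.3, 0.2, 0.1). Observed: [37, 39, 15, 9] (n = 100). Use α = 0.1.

Expected: [40.0, 30.0, 20.0, 10.0]. χ² = 4.275. df = 3, critical = 6.251. Fail to reject H₀.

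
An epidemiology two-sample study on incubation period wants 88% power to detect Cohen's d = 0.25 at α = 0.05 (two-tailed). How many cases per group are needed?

z_{α/2} = 1.96, z_β = Φ⁻¹(0.88) = 1.175. For small effect (d = 0.25): n per group = 2(z_{α/2} + z_β)²/d² = 2(1.96 + 1.175)²/0.25² = 314.5 → 315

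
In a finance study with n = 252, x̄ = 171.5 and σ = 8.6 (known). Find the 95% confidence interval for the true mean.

CI = x̄ ± z*(σ/√n) = 171.5 ± 1.96(8.6/√252) = 171.5 ± 1.06 = (170.44, 172.56)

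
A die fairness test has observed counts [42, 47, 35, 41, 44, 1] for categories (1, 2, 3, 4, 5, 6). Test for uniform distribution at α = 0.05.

Expected = 35 each. χ² = Σ(O-E)²/E = 41.886. df = 5, critical value = 11.07. Reject H₀.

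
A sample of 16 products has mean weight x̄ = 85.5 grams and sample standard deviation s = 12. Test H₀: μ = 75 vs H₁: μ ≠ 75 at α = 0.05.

t = (x̄ - μ₀)/(s/√n) = (85.5 - 75)/(12/√16) = 3.5. df = 15, critical t = ±2.131. Reject H₀.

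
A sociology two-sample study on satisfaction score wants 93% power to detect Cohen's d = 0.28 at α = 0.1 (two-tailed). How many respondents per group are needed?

z_{α/2} = 1.645, z_β = Φ⁻¹(0.93) = 1.476. For small effect (d = 0.28): n per group = 2(z_{α/2} + z_β)²/d² = 2(1.645 + 1.476)²/0.28² = 248.5 → 249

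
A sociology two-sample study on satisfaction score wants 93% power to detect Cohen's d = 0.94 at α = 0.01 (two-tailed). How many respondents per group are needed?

z_{α/2} = 2.576, z_β = Φ⁻¹(0.93) = 1.476. For large effect (d = 0.94): n per group = 2(z_{α/2} + z_β)²/d² = 2(2.576 + 1.476)²/0.94² = 37.2 → 38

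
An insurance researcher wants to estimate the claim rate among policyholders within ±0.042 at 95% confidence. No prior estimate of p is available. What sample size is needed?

Conservative approach: use p = 0.5 (maximizes p(1-p) = 0.25). n = z²(0.25)/E² = 1.96²×0.25/0.042² = 544.4 → n = 545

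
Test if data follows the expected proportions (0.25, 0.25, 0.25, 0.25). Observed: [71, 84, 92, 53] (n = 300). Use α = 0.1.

Expected: [75.0, 75.0, 75.0, 75.0]. χ² = 11.6. df = 3, critical = 6.251. Reject H₀.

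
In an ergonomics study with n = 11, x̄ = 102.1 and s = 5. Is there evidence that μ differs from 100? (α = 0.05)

t = (x̄ - μ₀)/(s/√n) = (102.1 - 100)/(5/√11) = 1.393. df = 10, critical t = ±2.228. Fail to reject H₀.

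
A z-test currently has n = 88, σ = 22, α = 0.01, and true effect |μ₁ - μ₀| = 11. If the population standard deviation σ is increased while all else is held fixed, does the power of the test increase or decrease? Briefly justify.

Power decreases: a larger σ inflates the standard error σ/√n, pulling the sampling distribution under H₁ back toward the critical value.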